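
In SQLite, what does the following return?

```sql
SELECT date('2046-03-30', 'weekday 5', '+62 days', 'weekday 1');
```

2046-06-04

`weekday 5` advances to the next Friday; 2046-03-30 is already a Friday, so it stays at 2046-03-30.
Applying '+62 days' to 2046-03-30: counting 62 days forward gives 2046-05-31.
`weekday 1` advances to the next Monday; 2046-05-31 is a Thursday, so it moves forward to 2046-06-04.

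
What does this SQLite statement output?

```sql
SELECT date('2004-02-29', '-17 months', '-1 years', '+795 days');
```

Adding -17 months to 2004-02-29 gives 2002-09-29.
Adding -1 year to 2002-09-29 gives 2001-09-29.
Applying '+795 days' to 2001-09-29: counting 795 days forward gives 2003-12-03.

2003-12-03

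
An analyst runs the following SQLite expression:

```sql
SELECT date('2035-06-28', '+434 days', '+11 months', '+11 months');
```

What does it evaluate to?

2038-07-04

Applying '+434 days' to 2035-06-28: counting 434 days forward gives 2036-09-04.
Adding +11 months to 2036-09-04 gives 2037-08-04.
Adding +11 months to 2037-08-04 gives 2038-07-04.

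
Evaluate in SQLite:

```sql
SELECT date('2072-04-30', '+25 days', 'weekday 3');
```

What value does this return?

2072-05-25

April 2072 has 30 days; 0 remain after the 30th, so 1 days reach 2072-05-01.
Advancing 24 more days within May lands on 2072-05-25.
`weekday 3` advances to the next Wednesday; 2072-05-25 is already a Wednesday, so it stays at 2072-05-25.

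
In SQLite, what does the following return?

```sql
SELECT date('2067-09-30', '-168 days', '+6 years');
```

2073-04-15

Applying '-168 days' to 2067-09-30: counting 168 days back gives 2067-04-15.
Adding +6 years to 2067-04-15 gives 2073-04-15.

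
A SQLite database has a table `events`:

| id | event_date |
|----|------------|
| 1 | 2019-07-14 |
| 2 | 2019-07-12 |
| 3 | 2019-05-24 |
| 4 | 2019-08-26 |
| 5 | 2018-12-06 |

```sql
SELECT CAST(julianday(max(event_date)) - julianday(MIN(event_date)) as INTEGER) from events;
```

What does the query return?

263

MIN = 2018-12-06, MAX = 2019-08-26.
25 days remain in December 2018 after the 6th (31 − 6).
Full months from January 2019 through July 2019 contribute their day counts.
Then 26 days into August 2019.
Total: 25 + 31 + 28 + 31 + 30 + 31 + 30 + 31 + 26 = 263.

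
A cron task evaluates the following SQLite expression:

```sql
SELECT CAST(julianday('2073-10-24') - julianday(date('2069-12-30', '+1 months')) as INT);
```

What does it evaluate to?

Adding +1 month to 2069-12-30 gives 2070-01-30.
1 day remains in January 2070 after the 30th (31 − 30).
Full months from February 2070 through September 2073 contribute their day counts.
Then 24 days into October 2073.
Total: 1 + 28 + 31 + 30 + 31 + 30 + 31 + 31 + 30 + 31 + 30 + 31 + 31 + 28 + 31 + 30 + 31 + 30 + 31 + 31 + 30 + 31 + 30 + 31 + 31 + 29 + 31 + 30 + 31 + 30 + 31 + 31 + 30 + 31 + 30 + 31 + 31 + 28 + 31 + 30 + 31 + 30 + 31 + 31 + 30 + 24 = 1363.

1363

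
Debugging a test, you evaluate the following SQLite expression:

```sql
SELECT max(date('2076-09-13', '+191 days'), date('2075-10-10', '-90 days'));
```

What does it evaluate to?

2077-03-23

date('2076-09-13', '+191 days') → 2077-03-23.
date('2075-10-10', '-90 days') → 2075-07-12.
Later of the two is 2077-03-23.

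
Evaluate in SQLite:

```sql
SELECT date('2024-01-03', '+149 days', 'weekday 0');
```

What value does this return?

2024-06-02

Applying '+149 days' to 2024-01-03: counting 149 days forward gives 2024-05-31.
`weekday 0` advances to the next Sunday; 2024-05-31 is a Friday, so it moves forward to 2024-06-02.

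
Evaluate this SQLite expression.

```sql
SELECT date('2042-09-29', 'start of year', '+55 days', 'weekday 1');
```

`start of year` rewinds 2042-09-29 to 2042-01-01.
Applying '+55 days' to 2042-01-01: counting 55 days forward gives 2042-02-25.
`weekday 1` advances to the next Monday; 2042-02-25 is a Tuesday, so it moves forward to 2042-03-03.

2042-03-03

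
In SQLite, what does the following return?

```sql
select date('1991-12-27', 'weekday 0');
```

`weekday 0` advances to the next Sunday; 1991-12-27 is a Friday, so it moves forward to 1991-12-29.

1991-12-29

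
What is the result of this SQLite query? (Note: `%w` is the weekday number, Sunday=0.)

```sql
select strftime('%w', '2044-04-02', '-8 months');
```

0

First apply '-8 months': 2044-04-02 → 2043-08-02.
2043-08-02 is a Sunday; with Sunday=0 that is 0.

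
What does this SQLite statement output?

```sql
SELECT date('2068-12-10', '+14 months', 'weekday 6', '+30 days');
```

2070-03-17

Adding +14 months to 2068-12-10 gives 2070-02-10.
`weekday 6` advances to the next Saturday; 2070-02-10 is a Monday, so it moves forward to 2070-02-15.
February 2070 has 28 days; 13 remain after the 15th, so 14 days reach 2070-03-01.
Advancing 16 more days within March lands on 2070-03-17.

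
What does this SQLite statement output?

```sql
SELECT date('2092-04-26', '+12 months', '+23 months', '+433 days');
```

Adding +12 months to 2092-04-26 gives 2093-04-26.
Adding +23 months to 2093-04-26 gives 2095-03-26.
Applying '+433 days' to 2095-03-26: counting 433 days forward gives 2096-06-01.

2096-06-01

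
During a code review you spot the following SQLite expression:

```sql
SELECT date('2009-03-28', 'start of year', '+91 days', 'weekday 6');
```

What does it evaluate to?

`start of year` rewinds 2009-03-28 to 2009-01-01.
Applying '+91 days' to 2009-01-01: counting 91 days forward gives 2009-04-02.
`weekday 6` advances to the next Saturday; 2009-04-02 is a Thursday, so it moves forward to 2009-04-04.

2009-04-04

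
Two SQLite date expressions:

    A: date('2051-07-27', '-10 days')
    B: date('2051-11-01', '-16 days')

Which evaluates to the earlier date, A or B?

A

A = 2051-07-17.
B = 2051-10-16.
A is earlier.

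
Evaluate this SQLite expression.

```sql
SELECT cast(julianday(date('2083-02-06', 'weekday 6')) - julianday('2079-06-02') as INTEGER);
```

1345

`weekday 6` advances to the next Saturday; 2083-02-06 is already a Saturday, so it stays at 2083-02-06.
28 days remain in June 2079 after the 2nd (30 − 2).
Full months from July 2079 through January 2083 contribute their day counts.
Then 6 days into February 2083.
Total: 28 + 31 + 31 + 30 + 31 + 30 + 31 + 31 + 29 + 31 + 30 + 31 + 30 + 31 + 31 + 30 + 31 + 30 + 31 + 31 + 28 + 31 + 30 + 31 + 30 + 31 + 31 + 30 + 31 + 30 + 31 + 31 + 28 + 31 + 30 + 31 + 30 + 31 + 31 + 30 + 31 + 30 + 31 + 31 + 6 = 1345.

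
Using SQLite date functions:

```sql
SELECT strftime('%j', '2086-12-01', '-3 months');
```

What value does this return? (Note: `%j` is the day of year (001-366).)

First apply '-3 months': 2086-12-01 → 2086-09-01.
Day-of-year for 2086-09-01: days since 2086-01-01 inclusive = 244, zero-padded to 244.

244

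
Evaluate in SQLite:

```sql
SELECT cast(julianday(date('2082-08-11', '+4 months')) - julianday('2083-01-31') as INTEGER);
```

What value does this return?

-51

Adding +4 months to 2082-08-11 gives 2082-12-11.
20 days remain in December 2082 after the 11th (31 − 11).
Then 31 days into January 2083.
Total: 20 + 31 = 51.
The subtraction is earlier − later, so the result is −51 → -51.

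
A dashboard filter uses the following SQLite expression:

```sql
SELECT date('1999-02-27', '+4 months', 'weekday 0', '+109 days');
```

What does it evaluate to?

Adding +4 months to 1999-02-27 gives 1999-06-27.
`weekday 0` advances to the next Sunday; 1999-06-27 is already a Sunday, so it stays at 1999-06-27.
Applying '+109 days' to 1999-06-27: counting 109 days forward gives 1999-10-14.

1999-10-14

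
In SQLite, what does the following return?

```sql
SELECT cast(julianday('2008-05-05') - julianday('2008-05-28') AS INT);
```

Both dates are in May 2008: 28 − 5 = 23.
The subtraction is earlier − later, so the result is −23 → -23.

-23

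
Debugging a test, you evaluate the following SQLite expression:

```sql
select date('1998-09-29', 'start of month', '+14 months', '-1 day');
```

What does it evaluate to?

`start of month` rewinds 1998-09-29 to 1998-09-01.
Adding +14 months to 1998-09-01 gives 1999-11-01.
Going back 1 day from 1999-11-01 reaches 1999-10-31 (last day of October, 31 days).

1999-10-31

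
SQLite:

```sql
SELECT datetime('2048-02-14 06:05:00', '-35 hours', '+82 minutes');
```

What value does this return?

2048-02-12 20:27:00

-35 hours from 2048-02-14 06:05:00 is 2048-02-12 19:05:00 (crosses midnight).
82 minutes = 1h 22m; +82 minutes from 2048-02-12 19:05:00 is 2048-02-12 20:27:00.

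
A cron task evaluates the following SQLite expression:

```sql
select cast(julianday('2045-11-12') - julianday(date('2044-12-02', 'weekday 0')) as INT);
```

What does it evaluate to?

`weekday 0` advances to the next Sunday; 2044-12-02 is a Friday, so it moves forward to 2044-12-04.
27 days remain in December 2044 after the 4th (31 − 4).
Full months from January 2045 through October 2045 contribute their day counts.
Then 12 days into November 2045.
Total: 27 + 31 + 28 + 31 + 30 + 31 + 30 + 31 + 31 + 30 + 31 + 12 = 343.

343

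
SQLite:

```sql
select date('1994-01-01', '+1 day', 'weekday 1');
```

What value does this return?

Advancing 1 more day within January lands on 1994-01-02.
`weekday 1` advances to the next Monday; 1994-01-02 is a Sunday, so it moves forward to 1994-01-03.

1994-01-03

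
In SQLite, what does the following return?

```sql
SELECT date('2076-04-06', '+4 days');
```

2076-04-10

Advancing 4 more days within April lands on 2076-04-10.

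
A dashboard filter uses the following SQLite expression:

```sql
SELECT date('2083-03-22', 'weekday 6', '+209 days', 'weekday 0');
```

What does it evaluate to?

2083-10-24

`weekday 6` advances to the next Saturday; 2083-03-22 is a Monday, so it moves forward to 2083-03-27.
Applying '+209 days' to 2083-03-27: counting 209 days forward gives 2083-10-22.
`weekday 0` advances to the next Sunday; 2083-10-22 is a Friday, so it moves forward to 2083-10-24.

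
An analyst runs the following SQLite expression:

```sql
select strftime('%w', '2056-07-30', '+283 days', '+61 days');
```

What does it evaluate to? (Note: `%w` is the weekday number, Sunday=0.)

1

First apply '+283 days', '+61 days': 2056-07-30 → 2057-07-09.
2057-07-09 is a Monday; with Sunday=0 that is 1.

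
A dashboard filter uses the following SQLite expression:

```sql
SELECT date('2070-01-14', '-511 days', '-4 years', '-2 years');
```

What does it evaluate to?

Applying '-511 days' to 2070-01-14: counting 511 days back gives 2068-08-21.
Adding -4 years to 2068-08-21 gives 2064-08-21.
Adding -2 years to 2064-08-21 gives 2062-08-21.

2062-08-21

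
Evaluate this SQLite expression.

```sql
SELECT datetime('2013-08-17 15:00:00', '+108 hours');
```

2013-08-22 03:00:00

+108 hours from 2013-08-17 15:00:00 is 2013-08-22 03:00:00 (crosses midnight).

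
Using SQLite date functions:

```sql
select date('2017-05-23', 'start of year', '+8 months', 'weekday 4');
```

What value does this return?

2017-09-07

`start of year` rewinds 2017-05-23 to 2017-01-01.
Adding +8 months to 2017-01-01 gives 2017-09-01.
`weekday 4` advances to the next Thursday; 2017-09-01 is a Friday, so it moves forward to 2017-09-07.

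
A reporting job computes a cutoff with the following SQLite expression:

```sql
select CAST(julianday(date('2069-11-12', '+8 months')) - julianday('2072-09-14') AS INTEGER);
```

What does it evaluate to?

-795

Adding +8 months to 2069-11-12 gives 2070-07-12.
19 days remain in July 2070 after the 12th (31 − 12).
Full months from August 2070 through August 2072 contribute their day counts.
Then 14 days into September 2072.
Total: 19 + 31 + 30 + 31 + 30 + 31 + 31 + 28 + 31 + 30 + 31 + 30 + 31 + 31 + 30 + 31 + 30 + 31 + 31 + 29 + 31 + 30 + 31 + 30 + 31 + 31 + 14 = 795.
The subtraction is earlier − later, so the result is −795 → -795.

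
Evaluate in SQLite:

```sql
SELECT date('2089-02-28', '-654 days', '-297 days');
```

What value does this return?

2086-07-23

Applying '-654 days' to 2089-02-28: counting 654 days back gives 2087-05-16.
Applying '-297 days' to 2087-05-16: counting 297 days back gives 2086-07-23.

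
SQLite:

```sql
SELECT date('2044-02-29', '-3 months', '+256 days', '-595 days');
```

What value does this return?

Adding -3 months to 2044-02-29 gives 2043-11-29.
Applying '+256 days' to 2043-11-29: counting 256 days forward gives 2044-08-11.
Applying '-595 days' to 2044-08-11: counting 595 days back gives 2042-12-25.

2042-12-25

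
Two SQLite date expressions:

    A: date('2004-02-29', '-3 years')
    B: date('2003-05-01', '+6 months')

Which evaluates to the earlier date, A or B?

A = 2001-03-01.
B = 2003-11-01.
A is earlier.

A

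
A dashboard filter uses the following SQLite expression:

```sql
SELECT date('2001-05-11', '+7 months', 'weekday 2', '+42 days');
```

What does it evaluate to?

Adding +7 months to 2001-05-11 gives 2001-12-11.
`weekday 2` advances to the next Tuesday; 2001-12-11 is already a Tuesday, so it stays at 2001-12-11.
Applying '+42 days' to 2001-12-11: counting 42 days forward gives 2002-01-22.

2002-01-22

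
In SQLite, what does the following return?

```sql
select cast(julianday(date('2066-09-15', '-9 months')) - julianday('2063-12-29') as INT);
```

Adding -9 months to 2066-09-15 gives 2065-12-15.
2 days remain in December 2063 after the 29th (31 − 29).
Full months from January 2064 through November 2065 contribute their day counts.
Then 15 days into December 2065.
Total: 2 + 31 + 29 + 31 + 30 + 31 + 30 + 31 + 31 + 30 + 31 + 30 + 31 + 31 + 28 + 31 + 30 + 31 + 30 + 31 + 31 + 30 + 31 + 30 + 15 = 717.

717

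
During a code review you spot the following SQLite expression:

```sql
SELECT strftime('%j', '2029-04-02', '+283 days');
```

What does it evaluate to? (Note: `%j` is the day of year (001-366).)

First apply '+283 days': 2029-04-02 → 2030-01-10.
Day-of-year for 2030-01-10: days since 2030-01-01 inclusive = 10, zero-padded to 010.

010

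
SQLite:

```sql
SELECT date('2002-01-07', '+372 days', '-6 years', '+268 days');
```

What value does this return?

Applying '+372 days' to 2002-01-07: counting 372 days forward gives 2003-01-14.
Adding -6 years to 2003-01-14 gives 1997-01-14.
Applying '+268 days' to 1997-01-14: counting 268 days forward gives 1997-10-09.

1997-10-09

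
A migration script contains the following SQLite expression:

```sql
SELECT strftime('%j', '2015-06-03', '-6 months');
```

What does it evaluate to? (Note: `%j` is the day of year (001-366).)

337

First apply '-6 months': 2015-06-03 → 2014-12-03.
Day-of-year for 2014-12-03: days since 2014-01-01 inclusive = 337, zero-padded to 337.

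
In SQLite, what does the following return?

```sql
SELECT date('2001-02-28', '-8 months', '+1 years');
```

Adding -8 months to 2001-02-28 gives 2000-06-28.
Adding +1 year to 2000-06-28 gives 2001-06-28.

2001-06-28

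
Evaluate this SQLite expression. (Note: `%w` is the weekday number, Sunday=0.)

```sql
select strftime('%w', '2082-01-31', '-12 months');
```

5

First apply '-12 months': 2082-01-31 → 2081-01-31.
2081-01-31 is a Friday; with Sunday=0 that is 5.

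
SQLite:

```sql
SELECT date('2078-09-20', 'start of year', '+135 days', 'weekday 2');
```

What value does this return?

2078-05-17

`start of year` rewinds 2078-09-20 to 2078-01-01.
Applying '+135 days' to 2078-01-01: counting 135 days forward gives 2078-05-16.
`weekday 2` advances to the next Tuesday; 2078-05-16 is a Monday, so it moves forward to 2078-05-17.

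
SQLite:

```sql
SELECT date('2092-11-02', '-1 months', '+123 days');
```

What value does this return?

2093-02-02

Adding -1 month to 2092-11-02 gives 2092-10-02.
Applying '+123 days' to 2092-10-02: counting 123 days forward gives 2093-02-02.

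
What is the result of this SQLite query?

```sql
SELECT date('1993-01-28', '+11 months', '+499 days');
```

1995-05-11

Adding +11 months to 1993-01-28 gives 1993-12-28.
Applying '+499 days' to 1993-12-28: counting 499 days forward gives 1995-05-11.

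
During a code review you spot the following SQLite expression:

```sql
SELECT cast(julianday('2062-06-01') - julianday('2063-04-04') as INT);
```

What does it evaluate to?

29 days remain in June 2062 after the 1st (30 − 1).
Full months from July 2062 through March 2063 contribute their day counts.
Then 4 days into April 2063.
Total: 29 + 31 + 31 + 30 + 31 + 30 + 31 + 31 + 28 + 31 + 4 = 307.
The subtraction is earlier − later, so the result is −307 → -307.

-307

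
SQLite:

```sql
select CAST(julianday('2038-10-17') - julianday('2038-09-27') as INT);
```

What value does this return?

3 days remain in September 2038 after the 27th (30 − 27).
Then 17 days into October 2038.
Total: 3 + 17 = 20.

20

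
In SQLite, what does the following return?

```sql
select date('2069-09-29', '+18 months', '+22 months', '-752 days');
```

2071-01-08

Adding +18 months to 2069-09-29 gives 2071-03-29.
Adding +22 months to 2071-03-29 gives 2073-01-29.
Applying '-752 days' to 2073-01-29: counting 752 days back gives 2071-01-08.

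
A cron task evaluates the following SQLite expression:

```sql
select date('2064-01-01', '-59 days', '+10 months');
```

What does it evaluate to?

2064-09-03

Applying '-59 days' to 2064-01-01: counting 59 days back gives 2063-11-03.
Adding +10 months to 2063-11-03 gives 2064-09-03.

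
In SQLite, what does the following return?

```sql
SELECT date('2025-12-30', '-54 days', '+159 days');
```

Applying '-54 days' to 2025-12-30: counting 54 days back gives 2025-11-06.
Applying '+159 days' to 2025-11-06: counting 159 days forward gives 2026-04-14.

2026-04-14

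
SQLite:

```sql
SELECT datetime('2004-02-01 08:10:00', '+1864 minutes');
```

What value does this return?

2004-02-02 15:14:00

1864 minutes = 31h 4m; +1864 minutes from 2004-02-01 08:10:00 is 2004-02-02 15:14:00 (crosses midnight).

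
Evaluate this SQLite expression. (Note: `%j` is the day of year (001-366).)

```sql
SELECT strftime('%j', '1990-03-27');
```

086

Day-of-year for 1990-03-27: days since 1990-01-01 inclusive = 86, zero-padded to 086.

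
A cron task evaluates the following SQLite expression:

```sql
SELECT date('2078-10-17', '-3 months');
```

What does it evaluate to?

Adding -3 months to 2078-10-17 gives 2078-07-17.

2078-07-17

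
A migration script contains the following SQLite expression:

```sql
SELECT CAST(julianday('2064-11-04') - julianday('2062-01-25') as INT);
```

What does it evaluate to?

6 days remain in January 2062 after the 25th (31 − 25).
Full months from February 2062 through October 2064 contribute their day counts.
Then 4 days into November 2064.
Total: 6 + 28 + 31 + 30 + 31 + 30 + 31 + 31 + 30 + 31 + 30 + 31 + 31 + 28 + 31 + 30 + 31 + 30 + 31 + 31 + 30 + 31 + 30 + 31 + 31 + 29 + 31 + 30 + 31 + 30 + 31 + 31 + 30 + 31 + 4 = 1014.

1014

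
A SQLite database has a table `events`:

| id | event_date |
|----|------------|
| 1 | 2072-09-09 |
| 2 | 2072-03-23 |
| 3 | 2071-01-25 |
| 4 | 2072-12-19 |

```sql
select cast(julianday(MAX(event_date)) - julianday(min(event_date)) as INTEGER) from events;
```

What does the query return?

MIN = 2071-01-25, MAX = 2072-12-19.
6 days remain in January 2071 after the 25th (31 − 25).
Full months from February 2071 through November 2072 contribute their day counts.
Then 19 days into December 2072.
Total: 6 + 28 + 31 + 30 + 31 + 30 + 31 + 31 + 30 + 31 + 30 + 31 + 31 + 29 + 31 + 30 + 31 + 30 + 31 + 31 + 30 + 31 + 30 + 19 = 694.

694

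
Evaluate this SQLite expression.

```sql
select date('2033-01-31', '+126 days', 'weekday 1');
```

2033-06-06

Applying '+126 days' to 2033-01-31: counting 126 days forward gives 2033-06-06.
`weekday 1` advances to the next Monday; 2033-06-06 is already a Monday, so it stays at 2033-06-06.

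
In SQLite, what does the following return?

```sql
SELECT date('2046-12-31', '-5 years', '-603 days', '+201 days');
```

Adding -5 years to 2046-12-31 gives 2041-12-31.
Applying '-603 days' to 2041-12-31: counting 603 days back gives 2040-05-07.
Applying '+201 days' to 2040-05-07: counting 201 days forward gives 2040-11-24.

2040-11-24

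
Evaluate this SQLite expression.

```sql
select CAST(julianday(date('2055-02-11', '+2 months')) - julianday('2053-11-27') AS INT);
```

500

Adding +2 months to 2055-02-11 gives 2055-04-11.
3 days remain in November 2053 after the 27th (30 − 27).
Full months from December 2053 through March 2055 contribute their day counts.
Then 11 days into April 2055.
Total: 3 + 31 + 31 + 28 + 31 + 30 + 31 + 30 + 31 + 31 + 30 + 31 + 30 + 31 + 31 + 28 + 31 + 11 = 500.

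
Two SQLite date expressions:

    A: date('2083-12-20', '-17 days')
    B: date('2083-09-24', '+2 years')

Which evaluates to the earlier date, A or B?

A = 2083-12-03.
B = 2085-09-24.
A is earlier.

A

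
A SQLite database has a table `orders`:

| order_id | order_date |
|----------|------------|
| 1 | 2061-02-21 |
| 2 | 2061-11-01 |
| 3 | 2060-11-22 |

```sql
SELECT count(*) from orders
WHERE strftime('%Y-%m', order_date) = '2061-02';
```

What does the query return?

Rows with year-month 2061-02: 2061-02-21 → 1.

1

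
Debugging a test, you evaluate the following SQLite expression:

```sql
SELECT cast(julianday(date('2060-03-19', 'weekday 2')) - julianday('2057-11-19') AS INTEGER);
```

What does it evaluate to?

855

`weekday 2` advances to the next Tuesday; 2060-03-19 is a Friday, so it moves forward to 2060-03-23.
11 days remain in November 2057 after the 19th (30 − 19).
Full months from December 2057 through February 2060 contribute their day counts.
Then 23 days into March 2060.
Total: 11 + 31 + 31 + 28 + 31 + 30 + 31 + 30 + 31 + 31 + 30 + 31 + 30 + 31 + 31 + 28 + 31 + 30 + 31 + 30 + 31 + 31 + 30 + 31 + 30 + 31 + 31 + 29 + 23 = 855.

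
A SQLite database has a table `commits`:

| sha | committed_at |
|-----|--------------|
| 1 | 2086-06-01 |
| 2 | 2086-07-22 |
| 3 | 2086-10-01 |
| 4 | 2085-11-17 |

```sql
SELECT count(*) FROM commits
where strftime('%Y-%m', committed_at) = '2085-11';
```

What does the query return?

1

Rows with year-month 2085-11: 2085-11-17 → 1.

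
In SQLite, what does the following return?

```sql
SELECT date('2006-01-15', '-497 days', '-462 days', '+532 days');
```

Applying '-497 days' to 2006-01-15: counting 497 days back gives 2004-09-05.
Applying '-462 days' to 2004-09-05: counting 462 days back gives 2003-06-01.
Applying '+532 days' to 2003-06-01: counting 532 days forward gives 2004-11-14.

2004-11-14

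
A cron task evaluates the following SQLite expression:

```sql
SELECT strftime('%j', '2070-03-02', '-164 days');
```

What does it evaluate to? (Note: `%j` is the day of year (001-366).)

First apply '-164 days': 2070-03-02 → 2069-09-19.
Day-of-year for 2069-09-19: days since 2069-01-01 inclusive = 262, zero-padded to 262.

262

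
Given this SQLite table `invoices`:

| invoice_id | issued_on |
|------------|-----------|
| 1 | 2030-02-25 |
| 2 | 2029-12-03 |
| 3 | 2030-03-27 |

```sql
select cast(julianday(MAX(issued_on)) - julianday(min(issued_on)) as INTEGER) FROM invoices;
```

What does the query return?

MIN = 2029-12-03, MAX = 2030-03-27.
28 days remain in December 2029 after the 3rd (31 − 3).
January 2030: 31 days.
February 2030: 28 days.
Then 27 days into March 2030.
Total: 28 + 31 + 28 + 27 = 114.

114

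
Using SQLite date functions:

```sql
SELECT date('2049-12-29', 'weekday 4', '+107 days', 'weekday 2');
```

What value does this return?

2050-04-19

`weekday 4` advances to the next Thursday; 2049-12-29 is a Wednesday, so it moves forward to 2049-12-30.
Applying '+107 days' to 2049-12-30: counting 107 days forward gives 2050-04-16.
`weekday 2` advances to the next Tuesday; 2050-04-16 is a Saturday, so it moves forward to 2050-04-19.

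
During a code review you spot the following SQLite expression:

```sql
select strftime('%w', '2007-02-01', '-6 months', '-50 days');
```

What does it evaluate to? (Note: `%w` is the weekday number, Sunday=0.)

First apply '-6 months', '-50 days': 2007-02-01 → 2006-06-12.
2006-06-12 is a Monday; with Sunday=0 that is 1.

1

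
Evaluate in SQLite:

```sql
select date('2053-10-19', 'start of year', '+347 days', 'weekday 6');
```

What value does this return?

2053-12-20

`start of year` rewinds 2053-10-19 to 2053-01-01.
Applying '+347 days' to 2053-01-01: counting 347 days forward gives 2053-12-14.
`weekday 6` advances to the next Saturday; 2053-12-14 is a Sunday, so it moves forward to 2053-12-20.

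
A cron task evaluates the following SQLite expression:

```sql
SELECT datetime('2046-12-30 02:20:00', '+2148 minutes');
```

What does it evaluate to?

2148 minutes = 35h 48m; +2148 minutes from 2046-12-30 02:20:00 is 2046-12-31 14:08:00 (crosses midnight).

2046-12-31 14:08:00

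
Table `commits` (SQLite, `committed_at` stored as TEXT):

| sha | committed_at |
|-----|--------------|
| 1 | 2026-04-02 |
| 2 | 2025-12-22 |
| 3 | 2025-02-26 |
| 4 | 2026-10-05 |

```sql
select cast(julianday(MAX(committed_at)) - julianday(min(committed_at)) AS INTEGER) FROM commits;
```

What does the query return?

MIN = 2025-02-26, MAX = 2026-10-05.
2 days remain in February 2025 after the 26th (28 − 26).
Full months from March 2025 through September 2026 contribute their day counts.
Then 5 days into October 2026.
Total: 2 + 31 + 30 + 31 + 30 + 31 + 31 + 30 + 31 + 30 + 31 + 31 + 28 + 31 + 30 + 31 + 30 + 31 + 31 + 30 + 5 = 586.

586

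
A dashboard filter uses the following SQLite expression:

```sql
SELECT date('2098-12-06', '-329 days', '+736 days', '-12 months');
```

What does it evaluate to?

Applying '-329 days' to 2098-12-06: counting 329 days back gives 2098-01-11.
Applying '+736 days' to 2098-01-11: counting 736 days forward gives 2100-01-17.
Adding -12 months to 2100-01-17 gives 2099-01-17.

2099-01-17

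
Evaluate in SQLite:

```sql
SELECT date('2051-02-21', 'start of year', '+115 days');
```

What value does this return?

`start of year` rewinds 2051-02-21 to 2051-01-01.
Applying '+115 days' to 2051-01-01: counting 115 days forward gives 2051-04-26.

2051-04-26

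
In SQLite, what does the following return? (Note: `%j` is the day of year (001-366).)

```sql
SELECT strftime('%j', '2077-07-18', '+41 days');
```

First apply '+41 days': 2077-07-18 → 2077-08-28.
Day-of-year for 2077-08-28: days since 2077-01-01 inclusive = 240, zero-padded to 240.

240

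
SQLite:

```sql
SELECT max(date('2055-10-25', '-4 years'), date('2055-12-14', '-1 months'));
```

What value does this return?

date('2055-10-25', '-4 years') → 2051-10-25.
date('2055-12-14', '-1 months') → 2055-11-14.
Later of the two is 2055-11-14.

2055-11-14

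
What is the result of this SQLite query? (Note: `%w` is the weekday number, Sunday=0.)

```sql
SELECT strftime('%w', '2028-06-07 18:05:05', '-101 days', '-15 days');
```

First apply '-101 days', '-15 days': 2028-06-07 18:05:05 → 2028-02-12 18:05:05.
2028-02-12 is a Saturday; with Sunday=0 that is 6.

6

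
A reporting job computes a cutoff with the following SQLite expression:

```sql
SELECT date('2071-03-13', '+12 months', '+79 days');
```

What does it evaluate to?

Adding +12 months to 2071-03-13 gives 2072-03-13.
Applying '+79 days' to 2072-03-13: counting 79 days forward gives 2072-05-31.

2072-05-31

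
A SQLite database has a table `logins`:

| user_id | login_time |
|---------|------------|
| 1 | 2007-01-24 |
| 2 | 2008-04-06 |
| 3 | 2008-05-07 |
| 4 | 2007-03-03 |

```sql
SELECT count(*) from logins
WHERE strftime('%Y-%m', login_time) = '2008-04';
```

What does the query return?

Rows with year-month 2008-04: 2008-04-06 → 1.

1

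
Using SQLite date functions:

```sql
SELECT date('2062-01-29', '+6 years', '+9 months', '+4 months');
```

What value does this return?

2069-03-01

Adding +6 years to 2062-01-29 gives 2068-01-29.
Adding +9 months to 2068-01-29 gives 2068-10-29.
Adding +4 months to 2068-10-29 targets 2069-02-29. February 2069 has only 28 days, so SQLite normalizes the 1-day overflow forward to 2069-03-01.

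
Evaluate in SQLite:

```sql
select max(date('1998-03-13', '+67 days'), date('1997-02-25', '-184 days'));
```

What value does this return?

date('1998-03-13', '+67 days') → 1998-05-19.
date('1997-02-25', '-184 days') → 1996-08-25.
Later of the two is 1998-05-19.

1998-05-19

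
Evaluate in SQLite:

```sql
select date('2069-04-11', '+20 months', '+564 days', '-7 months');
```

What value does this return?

2071-11-27

Adding +20 months to 2069-04-11 gives 2070-12-11.
Applying '+564 days' to 2070-12-11: counting 564 days forward gives 2072-06-27.
Adding -7 months to 2072-06-27 gives 2071-11-27.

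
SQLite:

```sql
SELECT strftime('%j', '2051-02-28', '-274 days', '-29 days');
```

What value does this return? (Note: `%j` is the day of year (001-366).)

First apply '-274 days', '-29 days': 2051-02-28 → 2050-05-01.
Day-of-year for 2050-05-01: days since 2050-01-01 inclusive = 121, zero-padded to 121.

121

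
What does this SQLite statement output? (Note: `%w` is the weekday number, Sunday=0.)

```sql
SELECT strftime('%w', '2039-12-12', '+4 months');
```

4

First apply '+4 months': 2039-12-12 → 2040-04-12.
2040-04-12 is a Thursday; with Sunday=0 that is 4.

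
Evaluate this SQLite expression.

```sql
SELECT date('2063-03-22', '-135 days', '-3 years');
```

Applying '-135 days' to 2063-03-22: counting 135 days back gives 2062-11-07.
Adding -3 years to 2062-11-07 gives 2059-11-07.

2059-11-07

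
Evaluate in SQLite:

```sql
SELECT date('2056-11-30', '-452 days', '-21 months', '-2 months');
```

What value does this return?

2053-10-05

Applying '-452 days' to 2056-11-30: counting 452 days back gives 2055-09-05.
Adding -21 months to 2055-09-05 gives 2053-12-05.
Adding -2 months to 2053-12-05 gives 2053-10-05.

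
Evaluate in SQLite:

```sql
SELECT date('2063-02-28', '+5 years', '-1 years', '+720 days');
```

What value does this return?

Adding +5 years to 2063-02-28 gives 2068-02-28.
Adding -1 year to 2068-02-28 gives 2067-02-28.
Applying '+720 days' to 2067-02-28: counting 720 days forward gives 2069-02-17.

2069-02-17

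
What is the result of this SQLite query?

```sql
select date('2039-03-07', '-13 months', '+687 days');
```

Adding -13 months to 2039-03-07 gives 2038-02-07.
Applying '+687 days' to 2038-02-07: counting 687 days forward gives 2039-12-26.

2039-12-26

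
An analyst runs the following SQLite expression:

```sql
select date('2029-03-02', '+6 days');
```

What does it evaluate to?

Advancing 6 more days within March lands on 2029-03-08.

2029-03-08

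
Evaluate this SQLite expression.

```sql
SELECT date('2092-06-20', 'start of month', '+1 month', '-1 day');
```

`start of month` rewinds 2092-06-20 to 2092-06-01.
Adding +1 month to 2092-06-01 gives 2092-07-01.
Going back 1 day from 2092-07-01 reaches 2092-06-30 (last day of June, 30 days).

2092-06-30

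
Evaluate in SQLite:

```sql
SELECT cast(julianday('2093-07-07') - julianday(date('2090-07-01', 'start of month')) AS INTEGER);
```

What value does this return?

1102

`start of month` rewinds 2090-07-01 to 2090-07-01.
30 days remain in July 2090 after the 1st (31 − 1).
Full months from August 2090 through June 2093 contribute their day counts.
Then 7 days into July 2093.
Total: 30 + 31 + 30 + 31 + 30 + 31 + 31 + 28 + 31 + 30 + 31 + 30 + 31 + 31 + 30 + 31 + 30 + 31 + 31 + 29 + 31 + 30 + 31 + 30 + 31 + 31 + 30 + 31 + 30 + 31 + 31 + 28 + 31 + 30 + 31 + 30 + 7 = 1102.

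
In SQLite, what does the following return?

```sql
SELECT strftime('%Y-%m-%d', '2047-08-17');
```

`%Y-%m-%d` extracts the ISO date: 2047-08-17.

2047-08-17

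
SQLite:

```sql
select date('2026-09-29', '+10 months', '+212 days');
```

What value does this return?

Adding +10 months to 2026-09-29 gives 2027-07-29.
Applying '+212 days' to 2027-07-29: counting 212 days forward gives 2028-02-26.

2028-02-26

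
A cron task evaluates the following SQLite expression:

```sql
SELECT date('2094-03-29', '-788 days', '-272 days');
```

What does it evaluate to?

Applying '-788 days' to 2094-03-29: counting 788 days back gives 2092-01-31.
Applying '-272 days' to 2092-01-31: counting 272 days back gives 2091-05-04.

2091-05-04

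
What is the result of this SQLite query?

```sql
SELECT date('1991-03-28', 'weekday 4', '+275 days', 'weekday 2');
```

`weekday 4` advances to the next Thursday; 1991-03-28 is already a Thursday, so it stays at 1991-03-28.
Applying '+275 days' to 1991-03-28: counting 275 days forward gives 1991-12-28.
`weekday 2` advances to the next Tuesday; 1991-12-28 is a Saturday, so it moves forward to 1991-12-31.

1991-12-31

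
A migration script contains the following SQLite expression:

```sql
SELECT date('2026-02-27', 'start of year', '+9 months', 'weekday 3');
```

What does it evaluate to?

2026-10-07

`start of year` rewinds 2026-02-27 to 2026-01-01.
Adding +9 months to 2026-01-01 gives 2026-10-01.
`weekday 3` advances to the next Wednesday; 2026-10-01 is a Thursday, so it moves forward to 2026-10-07.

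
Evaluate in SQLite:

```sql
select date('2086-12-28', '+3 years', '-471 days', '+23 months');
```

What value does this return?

2090-08-13

Adding +3 years to 2086-12-28 gives 2089-12-28.
Applying '-471 days' to 2089-12-28: counting 471 days back gives 2088-09-13.
Adding +23 months to 2088-09-13 gives 2090-08-13.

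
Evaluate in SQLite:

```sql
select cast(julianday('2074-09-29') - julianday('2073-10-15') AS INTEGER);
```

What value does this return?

349

16 days remain in October 2073 after the 15th (31 − 15).
Full months from November 2073 through August 2074 contribute their day counts.
Then 29 days into September 2074.
Total: 16 + 30 + 31 + 31 + 28 + 31 + 30 + 31 + 30 + 31 + 31 + 29 = 349.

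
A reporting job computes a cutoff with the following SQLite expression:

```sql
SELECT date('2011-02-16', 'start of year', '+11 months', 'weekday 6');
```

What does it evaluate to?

2011-12-03

`start of year` rewinds 2011-02-16 to 2011-01-01.
Adding +11 months to 2011-01-01 gives 2011-12-01.
`weekday 6` advances to the next Saturday; 2011-12-01 is a Thursday, so it moves forward to 2011-12-03.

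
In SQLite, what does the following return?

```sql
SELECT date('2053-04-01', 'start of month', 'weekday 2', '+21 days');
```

`start of month` rewinds 2053-04-01 to 2053-04-01.
`weekday 2` advances to the next Tuesday; 2053-04-01 is already a Tuesday, so it stays at 2053-04-01.
Advancing 21 more days within April lands on 2053-04-22.

2053-04-22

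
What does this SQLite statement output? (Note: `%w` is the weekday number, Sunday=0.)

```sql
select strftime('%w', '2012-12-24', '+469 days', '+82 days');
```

First apply '+469 days', '+82 days': 2012-12-24 → 2014-06-28.
2014-06-28 is a Saturday; with Sunday=0 that is 6.

6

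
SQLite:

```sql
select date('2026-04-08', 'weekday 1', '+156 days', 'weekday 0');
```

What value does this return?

`weekday 1` advances to the next Monday; 2026-04-08 is a Wednesday, so it moves forward to 2026-04-13.
Applying '+156 days' to 2026-04-13: counting 156 days forward gives 2026-09-16.
`weekday 0` advances to the next Sunday; 2026-09-16 is a Wednesday, so it moves forward to 2026-09-20.

2026-09-20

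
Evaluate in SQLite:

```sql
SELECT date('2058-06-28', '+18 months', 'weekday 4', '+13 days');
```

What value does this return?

2060-01-14

Adding +18 months to 2058-06-28 gives 2059-12-28.
`weekday 4` advances to the next Thursday; 2059-12-28 is a Sunday, so it moves forward to 2060-01-01.
Advancing 13 more days within January lands on 2060-01-14.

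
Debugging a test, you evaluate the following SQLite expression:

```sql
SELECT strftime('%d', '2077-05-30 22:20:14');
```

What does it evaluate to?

30

`%d` extracts the 2-digit day of month: 30.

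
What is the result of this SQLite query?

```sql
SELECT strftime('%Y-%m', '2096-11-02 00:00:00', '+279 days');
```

First apply '+279 days': 2096-11-02 00:00:00 → 2097-08-08 00:00:00.
`%Y-%m` extracts the year-month: 2097-08.

2097-08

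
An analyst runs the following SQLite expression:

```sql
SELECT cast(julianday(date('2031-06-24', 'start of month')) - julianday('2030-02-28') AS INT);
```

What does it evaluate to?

458

`start of month` rewinds 2031-06-24 to 2031-06-01.
0 days remain in February 2030 after the 28th (28 − 28).
Full months from March 2030 through May 2031 contribute their day counts.
Then 1 day into June 2031.
Total: 0 + 31 + 30 + 31 + 30 + 31 + 31 + 30 + 31 + 30 + 31 + 31 + 28 + 31 + 30 + 31 + 1 = 458.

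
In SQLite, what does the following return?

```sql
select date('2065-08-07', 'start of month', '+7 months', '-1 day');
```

`start of month` rewinds 2065-08-07 to 2065-08-01.
Adding +7 months to 2065-08-01 gives 2066-03-01.
Going back 1 day from 2066-03-01 reaches 2066-02-28 (last day of February, 28 days).

2066-02-28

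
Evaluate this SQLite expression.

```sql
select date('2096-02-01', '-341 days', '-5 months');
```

Applying '-341 days' to 2096-02-01: counting 341 days back gives 2095-02-25.
Adding -5 months to 2095-02-25 gives 2094-09-25.

2094-09-25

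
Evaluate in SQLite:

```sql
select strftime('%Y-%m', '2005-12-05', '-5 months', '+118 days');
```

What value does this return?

2005-10

First apply '-5 months', '+118 days': 2005-12-05 → 2005-10-31.
`%Y-%m` extracts the year-month: 2005-10.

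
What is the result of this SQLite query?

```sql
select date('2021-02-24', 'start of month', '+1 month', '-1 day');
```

2021-02-28

`start of month` rewinds 2021-02-24 to 2021-02-01.
Adding +1 month to 2021-02-01 gives 2021-03-01.
Going back 1 day from 2021-03-01 reaches 2021-02-28 (last day of February, 28 days).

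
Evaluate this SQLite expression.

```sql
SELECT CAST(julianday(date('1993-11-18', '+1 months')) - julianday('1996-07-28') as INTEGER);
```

Adding +1 month to 1993-11-18 gives 1993-12-18.
13 days remain in December 1993 after the 18th (31 − 18).
Full months from January 1994 through June 1996 contribute their day counts.
Then 28 days into July 1996.
Total: 13 + 31 + 28 + 31 + 30 + 31 + 30 + 31 + 31 + 30 + 31 + 30 + 31 + 31 + 28 + 31 + 30 + 31 + 30 + 31 + 31 + 30 + 31 + 30 + 31 + 31 + 29 + 31 + 30 + 31 + 30 + 28 = 953.
The subtraction is earlier − later, so the result is −953 → -953.

-953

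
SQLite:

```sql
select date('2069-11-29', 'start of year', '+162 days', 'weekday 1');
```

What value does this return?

2069-06-17

`start of year` rewinds 2069-11-29 to 2069-01-01.
Applying '+162 days' to 2069-01-01: counting 162 days forward gives 2069-06-12.
`weekday 1` advances to the next Monday; 2069-06-12 is a Wednesday, so it moves forward to 2069-06-17.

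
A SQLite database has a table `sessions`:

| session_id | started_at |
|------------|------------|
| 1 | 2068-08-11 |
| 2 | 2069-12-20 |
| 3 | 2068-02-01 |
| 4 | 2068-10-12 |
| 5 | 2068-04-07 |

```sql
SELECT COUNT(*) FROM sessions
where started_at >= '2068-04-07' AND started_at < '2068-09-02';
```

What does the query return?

2

Rows in [2068-04-07, 2068-09-02): 2068-08-11, 2068-04-07 → 2 rows.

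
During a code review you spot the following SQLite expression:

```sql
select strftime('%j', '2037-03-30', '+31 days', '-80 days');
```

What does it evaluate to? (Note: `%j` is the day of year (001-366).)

040

First apply '+31 days', '-80 days': 2037-03-30 → 2037-02-09.
Day-of-year for 2037-02-09: days since 2037-01-01 inclusive = 40, zero-padded to 040.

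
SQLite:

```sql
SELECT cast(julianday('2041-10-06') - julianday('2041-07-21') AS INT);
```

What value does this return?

10 days remain in July 2041 after the 21st (31 − 21).
August 2041: 31 days.
September 2041: 30 days.
Then 6 days into October 2041.
Total: 10 + 31 + 30 + 6 = 77.

77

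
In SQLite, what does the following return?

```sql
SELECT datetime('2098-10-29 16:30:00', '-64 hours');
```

2098-10-27 00:30:00

-64 hours from 2098-10-29 16:30:00 is 2098-10-27 00:30:00 (crosses midnight).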